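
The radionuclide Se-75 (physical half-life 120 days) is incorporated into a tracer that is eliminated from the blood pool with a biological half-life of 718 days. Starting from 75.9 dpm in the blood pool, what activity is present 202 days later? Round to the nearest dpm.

19 dpm

1/t_eff = 1/t_phys + 1/t_biol = 1/120 + 1/718 = 0.0097261 per day.
t_eff = 120 × 718 / (120 + 718) ≈ 102.82 days.
Remaining = 75.9 × (1/2)^(202/102.82) = 75.9 × (1/2)^1.9647 ≈ 19.445 dpm.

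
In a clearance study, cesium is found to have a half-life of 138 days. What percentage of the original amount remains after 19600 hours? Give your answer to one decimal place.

1.7%

19600 hours = 816.667 days.
n = 816.667/138 ≈ 5.9179 half-lives.
Fraction remaining = (1/2)^5.9179 ≈ 0.01654, i.e. 1.654%.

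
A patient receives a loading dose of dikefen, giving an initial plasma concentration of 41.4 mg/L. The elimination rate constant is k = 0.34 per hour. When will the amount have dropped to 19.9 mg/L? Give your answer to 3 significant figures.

2.15 hours

t½ = ln 2 / k = 0.69315 / 0.34 ≈ 2.0387 hours.
Fraction remaining = 19.9/41.4 ≈ 0.48068.
n = log₂(41.4/19.9) = ln(2.0804)/ln 2 ≈ 1.0569 half-lives.
t = n × t½ = 1.0569 × 2.0387 ≈ 2.1546 hours.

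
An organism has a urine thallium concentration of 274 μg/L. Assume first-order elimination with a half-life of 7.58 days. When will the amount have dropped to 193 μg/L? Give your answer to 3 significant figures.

3.83 days

Fraction remaining = 193/274 ≈ 0.70438.
n = log₂(274/193) = ln(1.4197)/ln 2 ≈ 0.50558 half-lives.
t = n × t½ = 0.50558 × 7.58 ≈ 3.8323 days.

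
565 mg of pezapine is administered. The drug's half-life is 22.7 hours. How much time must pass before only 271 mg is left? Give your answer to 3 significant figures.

Fraction remaining = 271/565 ≈ 0.47965.
n = log₂(565/271) = ln(2.0849)/ln 2 ≈ 1.06 half-lives.
t = n × t½ = 1.06 × 22.7 ≈ 24.061 hours.

24.1 hours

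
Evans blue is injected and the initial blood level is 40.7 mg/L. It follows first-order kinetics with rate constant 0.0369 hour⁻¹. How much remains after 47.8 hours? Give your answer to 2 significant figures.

7.0 mg/L

t½ = ln 2 / λ = 0.69315 / 0.0369 ≈ 18.784 hours.
Number of half-lives: n = 47.8/18.784 ≈ 2.5447.
Remaining = 40.7 × (1/2)^2.5447 = 40.7 × 0.17139 ≈ 6.9755 mg/L.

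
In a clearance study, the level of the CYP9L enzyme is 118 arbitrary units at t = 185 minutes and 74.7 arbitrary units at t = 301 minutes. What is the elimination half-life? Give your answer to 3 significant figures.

Over Δt = 301 − 185 = 116 minutes, the level fell by a factor of 118/74.7 ≈ 1.5797.
n = log₂(1.5797) ≈ 0.65961 half-lives, so t½ = 116/0.65961 ≈ 175.86 minutes.

176 minutes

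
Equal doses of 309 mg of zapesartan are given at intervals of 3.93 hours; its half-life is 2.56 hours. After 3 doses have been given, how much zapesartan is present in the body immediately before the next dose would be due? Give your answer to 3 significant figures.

156 mg

The 3 doses were given 11.79, 7.86, 3.93 hours ago.
Total = 309·(1/2)^(11.79/2.56) + 309·(1/2)^(7.86/2.56) + 309·(1/2)^(3.93/2.56)
      = 12.693 + 36.788 + 106.62 ≈ 156.1 mg.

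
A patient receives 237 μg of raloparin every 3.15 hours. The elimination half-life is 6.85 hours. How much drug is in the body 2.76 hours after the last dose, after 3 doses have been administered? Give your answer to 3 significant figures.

404 μg

The 3 doses were given 9.06, 5.91, 2.76 hours ago.
Total = 237·(1/2)^(9.06/6.85) + 237·(1/2)^(5.91/6.85) + 237·(1/2)^(2.76/6.85)
      = 94.754 + 130.32 + 179.25 ≈ 404.33 μg.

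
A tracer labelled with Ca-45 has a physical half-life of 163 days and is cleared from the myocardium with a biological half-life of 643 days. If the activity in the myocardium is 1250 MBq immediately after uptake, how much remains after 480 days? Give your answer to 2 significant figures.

97 MBq

1/t_eff = 1/t_phys + 1/t_biol = 1/163 + 1/643 = 0.0076902 per day.
t_eff = 163 × 643 / (163 + 643) ≈ 130.04 days.
Remaining = 1250 × (1/2)^(480/130.04) = 1250 × (1/2)^3.6913 ≈ 96.766 MBq.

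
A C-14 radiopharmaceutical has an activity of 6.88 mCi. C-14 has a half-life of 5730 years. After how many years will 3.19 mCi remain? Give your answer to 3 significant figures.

6350 years

Fraction remaining = 3.19/6.88 ≈ 0.46366.
n = log₂(6.88/3.19) = ln(2.1567)/ln 2 ≈ 1.1089 half-lives.
t = n × t½ = 1.1089 × 5730 ≈ 6353.7 years.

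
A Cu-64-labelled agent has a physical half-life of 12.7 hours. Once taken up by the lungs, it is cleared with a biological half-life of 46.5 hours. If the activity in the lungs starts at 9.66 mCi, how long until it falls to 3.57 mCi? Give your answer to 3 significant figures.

14.3 hours

1/t_eff = 1/t_phys + 1/t_biol = 1/12.7 + 1/46.5 = 0.10025 per hour.
t_eff = 12.7 × 46.5 / (12.7 + 46.5) ≈ 9.9755 hours.
n = log₂(9.66/3.57) ≈ 1.4361; t = 1.4361 × 9.9755 ≈ 14.326 hours.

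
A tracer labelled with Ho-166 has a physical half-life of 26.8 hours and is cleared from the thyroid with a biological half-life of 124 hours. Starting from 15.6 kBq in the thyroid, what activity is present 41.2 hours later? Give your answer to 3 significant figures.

1/t_eff = 1/t_phys + 1/t_biol = 1/26.8 + 1/124 = 0.045378 per hour.
t_eff = 26.8 × 124 / (26.8 + 124) ≈ 22.037 hours.
Remaining = 15.6 × (1/2)^(41.2/22.037) = 15.6 × (1/2)^1.8696 ≈ 4.269 kBq.

4.27 kBq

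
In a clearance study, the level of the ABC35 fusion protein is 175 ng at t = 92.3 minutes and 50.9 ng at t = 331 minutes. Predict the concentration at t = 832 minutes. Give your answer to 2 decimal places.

3.81 ng

Over Δt = 331 − 92.3 = 238.7 minutes, the level fell by a factor of 175/50.9 ≈ 3.4381.
n = log₂(3.4381) ≈ 1.7816 half-lives, so t½ = 238.7/1.7816 ≈ 133.98 minutes.
From t = 331 to t = 832: 50.9 × (1/2)^((832−331)/133.98) ≈ 3.8111 ng.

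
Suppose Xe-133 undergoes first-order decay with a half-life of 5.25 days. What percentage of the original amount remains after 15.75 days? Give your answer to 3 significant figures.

n = 15.75/5.25 ≈ 3 half-lives.
Fraction remaining = (1/2)^3 ≈ 0.125, i.e. 12.5%.

12.5%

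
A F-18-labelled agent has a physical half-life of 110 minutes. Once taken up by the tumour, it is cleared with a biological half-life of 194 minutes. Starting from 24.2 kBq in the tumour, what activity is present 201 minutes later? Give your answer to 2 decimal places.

3.33 kBq

1/t_eff = 1/t_phys + 1/t_biol = 1/110 + 1/194 = 0.014246 per minute.
t_eff = 110 × 194 / (110 + 194) ≈ 70.197 minutes.
Remaining = 24.2 × (1/2)^(201/70.197) = 24.2 × (1/2)^2.8634 ≈ 3.3255 kBq.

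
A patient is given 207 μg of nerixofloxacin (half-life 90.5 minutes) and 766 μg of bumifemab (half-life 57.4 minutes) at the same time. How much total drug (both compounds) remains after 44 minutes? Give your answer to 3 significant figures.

nerixofloxacin: 207 × (1/2)^(44/90.5) = 207 × (1/2)^0.48619 ≈ 147.78 μg.
bumifemab: 766 × (1/2)^(44/57.4) = 766 × (1/2)^0.76655 ≈ 450.27 μg.
Total = 147.78 + 450.27 ≈ 598.05 μg.

598 μg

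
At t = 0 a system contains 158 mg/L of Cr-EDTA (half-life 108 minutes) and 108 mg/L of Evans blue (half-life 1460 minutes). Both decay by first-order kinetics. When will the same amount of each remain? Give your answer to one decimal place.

64.0 minutes

Set 158·(1/2)^(t/108) = 108·(1/2)^(t/1460).
Taking log₂: log₂(158/108) = t·(1/108 − 1/1460).
log₂(1.463) = 0.54889; 1/108 − 1/1460 = 0.0085743.
t = 0.54889 / 0.0085743 ≈ 64.016 minutes.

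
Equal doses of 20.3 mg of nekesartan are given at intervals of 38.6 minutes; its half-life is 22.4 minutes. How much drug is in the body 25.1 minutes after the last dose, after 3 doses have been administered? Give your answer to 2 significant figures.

The 3 doses were given 102.3, 63.7, 25.1 minutes ago.
Total = 20.3·(1/2)^(102.3/22.4) + 20.3·(1/2)^(63.7/22.4) + 20.3·(1/2)^(25.1/22.4)
      = 0.85645 + 2.8278 + 9.3364 ≈ 13.021 mg.

13 mg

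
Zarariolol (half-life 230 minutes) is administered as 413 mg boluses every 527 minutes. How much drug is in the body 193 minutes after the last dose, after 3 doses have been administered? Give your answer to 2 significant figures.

290 mg

The 3 doses were given 1247, 720, 193 minutes ago.
Total = 413·(1/2)^(1247/230) + 413·(1/2)^(720/230) + 413·(1/2)^(193/230)
      = 9.6348 + 47.162 + 230.86 ≈ 287.66 mg.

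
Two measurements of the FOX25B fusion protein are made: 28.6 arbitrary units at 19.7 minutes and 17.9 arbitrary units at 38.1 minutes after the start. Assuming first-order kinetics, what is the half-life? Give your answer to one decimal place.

Over Δt = 38.1 − 19.7 = 18.4 minutes, the level fell by a factor of 28.6/17.9 ≈ 1.5978.
n = log₂(1.5978) ≈ 0.67606 half-lives, so t½ = 18.4/0.67606 ≈ 27.217 minutes.

27.2 minutes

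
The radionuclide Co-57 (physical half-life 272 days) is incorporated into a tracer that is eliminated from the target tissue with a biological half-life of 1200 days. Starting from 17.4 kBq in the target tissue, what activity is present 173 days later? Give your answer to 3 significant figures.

10.1 kBq

1/t_eff = 1/t_phys + 1/t_biol = 1/272 + 1/1200 = 0.0045098 per day.
t_eff = 272 × 1200 / (272 + 1200) ≈ 221.74 days.
Remaining = 17.4 × (1/2)^(173/221.74) = 17.4 × (1/2)^0.7802 ≈ 10.132 kBq.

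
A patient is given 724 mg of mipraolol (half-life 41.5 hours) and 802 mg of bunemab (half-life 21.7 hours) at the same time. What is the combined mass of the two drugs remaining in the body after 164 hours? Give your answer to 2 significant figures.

mipraolol: 724 × (1/2)^(164/41.5) = 724 × (1/2)^3.9518 ≈ 46.787 mg.
bunemab: 802 × (1/2)^(164/21.7) = 802 × (1/2)^7.5576 ≈ 4.2571 mg.
Total = 46.787 + 4.2571 ≈ 51.044 mg.

51 mg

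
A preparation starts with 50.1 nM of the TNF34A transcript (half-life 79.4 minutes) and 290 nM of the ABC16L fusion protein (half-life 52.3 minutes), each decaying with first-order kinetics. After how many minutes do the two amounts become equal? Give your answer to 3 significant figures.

Set 50.1·(1/2)^(t/79.4) = 290·(1/2)^(t/52.3).
Taking log₂: log₂(50.1/290) = t·(1/79.4 − 1/52.3).
log₂(0.17276) = -2.5332; 1/79.4 − 1/52.3 = -0.006526.
t = -2.5332 / -0.006526 ≈ 388.17 minutes.

388 minutes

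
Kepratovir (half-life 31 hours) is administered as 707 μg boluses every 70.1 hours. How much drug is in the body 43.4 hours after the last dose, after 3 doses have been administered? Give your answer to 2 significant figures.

The 3 doses were given 183.6, 113.5, 43.4 hours ago.
Total = 707·(1/2)^(183.6/31) + 707·(1/2)^(113.5/31) + 707·(1/2)^(43.4/31)
      = 11.656 + 55.881 + 267.9 ≈ 335.44 μg.

340 μg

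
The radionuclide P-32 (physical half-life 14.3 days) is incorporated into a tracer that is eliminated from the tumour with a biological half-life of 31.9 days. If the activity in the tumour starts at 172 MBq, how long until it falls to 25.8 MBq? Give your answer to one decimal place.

27.0 days

1/t_eff = 1/t_phys + 1/t_biol = 1/14.3 + 1/31.9 = 0.10128 per day.
t_eff = 14.3 × 31.9 / (14.3 + 31.9) ≈ 9.8738 days.
n = log₂(172/25.8) ≈ 2.737; t = 2.737 × 9.8738 ≈ 27.024 days.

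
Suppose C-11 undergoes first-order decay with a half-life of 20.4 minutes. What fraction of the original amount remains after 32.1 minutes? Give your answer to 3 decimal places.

0.336

n = 32.1/20.4 ≈ 1.5735 half-lives.
Fraction remaining = (1/2)^1.5735 ≈ 0.33599.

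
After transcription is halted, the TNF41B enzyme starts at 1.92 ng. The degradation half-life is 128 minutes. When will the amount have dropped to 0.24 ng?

0.24/1.92 = 1/8, so 3 half-lives have elapsed.
t = 3 × 128 = 384 minutes.

384 minutes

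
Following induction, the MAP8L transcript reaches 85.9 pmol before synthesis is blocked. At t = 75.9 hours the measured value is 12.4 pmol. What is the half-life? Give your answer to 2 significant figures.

A/A₀ = 12.4/85.9 ≈ 0.14435.
n = log₂(6.9274) ≈ 2.7923 half-lives elapsed in 75.9 hours.
t½ = 75.9/2.7923 ≈ 27.182 hours.

27 hours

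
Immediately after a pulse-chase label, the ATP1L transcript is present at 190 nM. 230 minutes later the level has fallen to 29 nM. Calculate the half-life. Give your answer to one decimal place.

A/A₀ = 29/190 ≈ 0.15263.
n = log₂(6.5517) ≈ 2.7119 half-lives elapsed in 230 minutes.
t½ = 230/2.7119 ≈ 84.812 minutes.

84.8 minutes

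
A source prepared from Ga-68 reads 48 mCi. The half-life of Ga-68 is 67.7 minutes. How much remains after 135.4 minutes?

Elapsed time is 2 half-lives (135.4/67.7).
Each half-life halves the amount: 48 × (1/2)^2 = 48/4 = 12 mCi.

12 mCi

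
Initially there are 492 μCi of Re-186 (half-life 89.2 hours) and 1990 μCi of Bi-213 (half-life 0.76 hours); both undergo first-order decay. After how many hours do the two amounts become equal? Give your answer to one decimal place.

Set 492·(1/2)^(t/89.2) = 1990·(1/2)^(t/0.76).
Taking log₂: log₂(492/1990) = t·(1/89.2 − 1/0.76).
log₂(0.24724) = -2.016; 1/89.2 − 1/0.76 = -1.3046.
t = -2.016 / -1.3046 ≈ 1.5454 hours.

1.5 hours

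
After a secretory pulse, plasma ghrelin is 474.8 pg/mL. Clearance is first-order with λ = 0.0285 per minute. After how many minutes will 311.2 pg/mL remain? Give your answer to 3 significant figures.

14.8 minutes

t½ = ln 2 / λ = 0.69315 / 0.0285 ≈ 24.321 minutes.
Fraction remaining = 311.2/474.8 ≈ 0.65543.
n = log₂(474.8/311.2) = ln(1.5257)/ln 2 ≈ 0.60948 half-lives.
t = n × t½ = 0.60948 × 24.321 ≈ 14.823 minutes.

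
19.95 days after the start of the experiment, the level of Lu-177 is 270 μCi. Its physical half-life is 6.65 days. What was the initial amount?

2160 μCi

Number of half-lives elapsed: n = 19.95/6.65 ≈ 3.
A₀ = A × 2^n = 270 × 2^3 = 270 × 8 ≈ 2160 μCi.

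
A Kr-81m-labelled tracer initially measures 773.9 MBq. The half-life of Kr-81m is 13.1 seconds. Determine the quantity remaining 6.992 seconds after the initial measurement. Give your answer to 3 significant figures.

Number of half-lives: n = 6.992/13.1 ≈ 0.53374.
Remaining = 773.9 × (1/2)^0.53374 = 773.9 × 0.69076 ≈ 534.58 MBq.

535 MBq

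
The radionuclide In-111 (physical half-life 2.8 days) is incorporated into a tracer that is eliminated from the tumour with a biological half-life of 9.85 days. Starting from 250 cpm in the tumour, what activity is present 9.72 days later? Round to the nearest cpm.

1/t_eff = 1/t_phys + 1/t_biol = 1/2.8 + 1/9.85 = 0.45867 per day.
t_eff = 2.8 × 9.85 / (2.8 + 9.85) ≈ 2.1802 days.
Remaining = 250 × (1/2)^(9.72/2.1802) = 250 × (1/2)^4.4582 ≈ 11.373 cpm.

11 cpm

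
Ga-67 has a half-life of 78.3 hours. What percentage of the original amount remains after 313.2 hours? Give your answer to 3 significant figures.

6.25%

n = 313.2/78.3 ≈ 4 half-lives.
Fraction remaining = (1/2)^4 ≈ 0.0625, i.e. 6.25%.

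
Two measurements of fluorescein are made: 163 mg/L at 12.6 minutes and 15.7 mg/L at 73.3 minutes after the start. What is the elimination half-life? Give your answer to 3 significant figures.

Over Δt = 73.3 − 12.6 = 60.7 minutes, the level fell by a factor of 163/15.7 ≈ 10.382.
n = log₂(10.382) ≈ 3.376 half-lives, so t½ = 60.7/3.376 ≈ 17.98 minutes.

18.0 minutes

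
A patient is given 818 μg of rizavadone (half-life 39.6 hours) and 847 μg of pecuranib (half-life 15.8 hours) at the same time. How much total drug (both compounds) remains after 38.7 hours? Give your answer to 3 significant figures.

571 μg

rizavadone: 818 × (1/2)^(38.7/39.6) = 818 × (1/2)^0.97727 ≈ 415.49 μg.
pecuranib: 847 × (1/2)^(38.7/15.8) = 847 × (1/2)^2.4494 ≈ 155.08 μg.
Total = 415.49 + 155.08 ≈ 570.57 μg.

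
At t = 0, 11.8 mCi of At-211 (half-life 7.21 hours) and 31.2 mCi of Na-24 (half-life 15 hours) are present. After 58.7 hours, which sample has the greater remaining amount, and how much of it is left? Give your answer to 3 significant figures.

At-211: 11.8 × (1/2)^8.1415 ≈ 0.041788 mCi.
Na-24: 31.2 × (1/2)^3.9133 ≈ 2.0707 mCi.
Na-24 has more remaining, at ≈ 2.0707 mCi.

Na-24, 2.07 mCi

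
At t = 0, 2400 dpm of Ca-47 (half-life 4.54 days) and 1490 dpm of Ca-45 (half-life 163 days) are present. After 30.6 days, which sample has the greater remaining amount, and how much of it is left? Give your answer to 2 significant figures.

Ca-45, 1300 dpm

Ca-47: 2400 × (1/2)^6.7401 ≈ 22.451 dpm.
Ca-45: 1490 × (1/2)^0.18773 ≈ 1308.2 dpm.
Ca-45 has more remaining, at ≈ 1308.2 dpm.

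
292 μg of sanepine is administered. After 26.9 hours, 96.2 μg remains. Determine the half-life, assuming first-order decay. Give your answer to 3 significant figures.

A/A₀ = 96.2/292 ≈ 0.32945.
n = log₂(3.0353) ≈ 1.6019 half-lives elapsed in 26.9 hours.
t½ = 26.9/1.6019 ≈ 16.793 hours.

16.8 hours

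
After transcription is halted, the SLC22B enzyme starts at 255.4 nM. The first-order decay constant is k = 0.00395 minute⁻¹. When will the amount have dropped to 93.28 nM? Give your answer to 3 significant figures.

255 minutes

t½ = ln 2 / k = 0.69315 / 0.00395 ≈ 175.48 minutes.
Fraction remaining = 93.28/255.4 ≈ 0.36523.
n = log₂(255.4/93.28) = ln(2.738)/ln 2 ≈ 1.4531 half-lives.
t = n × t½ = 1.4531 × 175.48 ≈ 254.99 minutes.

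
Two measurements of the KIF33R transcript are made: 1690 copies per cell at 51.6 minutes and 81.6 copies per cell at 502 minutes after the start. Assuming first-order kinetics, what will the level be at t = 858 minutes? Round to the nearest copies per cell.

7 copies per cell

Over Δt = 502 − 51.6 = 450.4 minutes, the level fell by a factor of 1690/81.6 ≈ 20.711.
n = log₂(20.711) ≈ 4.3723 half-lives, so t½ = 450.4/4.3723 ≈ 103.01 minutes.
From t = 502 to t = 858: 81.6 × (1/2)^((858−502)/103.01) ≈ 7.4363 copies per cell.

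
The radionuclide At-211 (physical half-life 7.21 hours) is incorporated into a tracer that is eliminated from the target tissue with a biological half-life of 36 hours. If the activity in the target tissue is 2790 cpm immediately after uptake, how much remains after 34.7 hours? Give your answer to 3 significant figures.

50.9 cpm

1/t_eff = 1/t_phys + 1/t_biol = 1/7.21 + 1/36 = 0.16647 per hour.
t_eff = 7.21 × 36 / (7.21 + 36) ≈ 6.0069 hours.
Remaining = 2790 × (1/2)^(34.7/6.0069) = 2790 × (1/2)^5.7766 ≈ 50.893 cpm.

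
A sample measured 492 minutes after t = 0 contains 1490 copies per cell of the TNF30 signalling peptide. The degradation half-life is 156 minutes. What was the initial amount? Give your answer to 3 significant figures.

Number of half-lives elapsed: n = 492/156 ≈ 3.1538.
A₀ = A × 2^n = 1490 × 2^3.1538 = 1490 × 8.9003 ≈ 13261 copies per cell.

13300 copies per cell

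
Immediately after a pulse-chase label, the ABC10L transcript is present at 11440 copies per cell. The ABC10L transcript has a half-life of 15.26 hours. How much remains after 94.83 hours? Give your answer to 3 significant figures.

154 copies per cell

Number of half-lives: n = 94.83/15.26 ≈ 6.2143.
Remaining = 11440 × (1/2)^6.2143 = 11440 × 0.013468 ≈ 154.08 copies per cell.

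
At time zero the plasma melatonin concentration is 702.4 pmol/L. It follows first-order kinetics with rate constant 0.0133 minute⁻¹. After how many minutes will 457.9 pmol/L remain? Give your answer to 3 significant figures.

t½ = ln 2 / λ = 0.69315 / 0.0133 ≈ 52.116 minutes.
Fraction remaining = 457.9/702.4 ≈ 0.65191.
n = log₂(702.4/457.9) = ln(1.534)/ln 2 ≈ 0.61726 half-lives.
t = n × t½ = 0.61726 × 52.116 ≈ 32.169 minutes.

32.2 minutes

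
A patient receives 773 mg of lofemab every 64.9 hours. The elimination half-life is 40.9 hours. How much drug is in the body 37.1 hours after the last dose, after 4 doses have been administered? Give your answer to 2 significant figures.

The 4 doses were given 231.8, 166.9, 102, 37.1 hours ago.
Total = 773·(1/2)^(231.8/40.9) + 773·(1/2)^(166.9/40.9) + 773·(1/2)^(102/40.9) + 773·(1/2)^(37.1/40.9)
      = 15.209 + 45.685 + 137.23 + 412.21 ≈ 610.33 mg.

610 mg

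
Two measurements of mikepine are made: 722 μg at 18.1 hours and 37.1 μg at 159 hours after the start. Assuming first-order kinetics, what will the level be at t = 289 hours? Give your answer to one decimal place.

2.4 μg

Over Δt = 159 − 18.1 = 140.9 hours, the level fell by a factor of 722/37.1 ≈ 19.461.
n = log₂(19.461) ≈ 4.2825 half-lives, so t½ = 140.9/4.2825 ≈ 32.901 hours.
From t = 159 to t = 289: 37.1 × (1/2)^((289−159)/32.901) ≈ 2.3985 μg.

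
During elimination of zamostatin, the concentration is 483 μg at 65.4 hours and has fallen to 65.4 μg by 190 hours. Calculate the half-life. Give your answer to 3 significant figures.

43.2 hours

Over Δt = 190 − 65.4 = 124.6 hours, the level fell by a factor of 483/65.4 ≈ 7.3853.
n = log₂(7.3853) ≈ 2.8847 half-lives, so t½ = 124.6/2.8847 ≈ 43.194 hours.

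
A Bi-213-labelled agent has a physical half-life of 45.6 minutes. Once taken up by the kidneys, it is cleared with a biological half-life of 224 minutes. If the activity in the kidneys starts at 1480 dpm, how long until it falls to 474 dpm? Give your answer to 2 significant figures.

62 minutes

1/t_eff = 1/t_phys + 1/t_biol = 1/45.6 + 1/224 = 0.026394 per minute.
t_eff = 45.6 × 224 / (45.6 + 224) ≈ 37.887 minutes.
n = log₂(1480/474) ≈ 1.6426; t = 1.6426 × 37.887 ≈ 62.235 minutes.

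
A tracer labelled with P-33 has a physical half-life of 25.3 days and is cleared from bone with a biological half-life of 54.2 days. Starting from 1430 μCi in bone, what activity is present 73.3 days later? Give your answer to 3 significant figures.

75.2 μCi

1/t_eff = 1/t_phys + 1/t_biol = 1/25.3 + 1/54.2 = 0.057976 per day.
t_eff = 25.3 × 54.2 / (25.3 + 54.2) ≈ 17.249 days.
Remaining = 1430 × (1/2)^(73.3/17.249) = 1430 × (1/2)^4.2496 ≈ 75.174 μCi.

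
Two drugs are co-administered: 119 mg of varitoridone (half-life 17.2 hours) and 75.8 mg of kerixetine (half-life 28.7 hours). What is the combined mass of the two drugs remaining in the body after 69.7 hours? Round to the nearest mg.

varitoridone: 119 × (1/2)^(69.7/17.2) = 119 × (1/2)^4.0523 ≈ 7.1726 mg.
kerixetine: 75.8 × (1/2)^(69.7/28.7) = 75.8 × (1/2)^2.4286 ≈ 14.08 mg.
Total = 7.1726 + 14.08 ≈ 21.252 mg.

21 mg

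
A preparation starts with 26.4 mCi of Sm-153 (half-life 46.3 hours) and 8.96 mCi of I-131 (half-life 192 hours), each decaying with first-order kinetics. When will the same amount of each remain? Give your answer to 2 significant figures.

95 hours

Set 26.4·(1/2)^(t/46.3) = 8.96·(1/2)^(t/192).
Taking log₂: log₂(26.4/8.96) = t·(1/46.3 − 1/192).
log₂(2.9464) = 1.559; 1/46.3 − 1/192 = 0.01639.
t = 1.559 / 0.01639 ≈ 95.117 hours.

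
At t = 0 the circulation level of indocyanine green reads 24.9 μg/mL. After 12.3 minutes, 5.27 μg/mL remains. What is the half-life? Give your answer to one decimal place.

5.5 minutes

A/A₀ = 5.27/24.9 ≈ 0.21165.
n = log₂(4.7249) ≈ 2.2403 half-lives elapsed in 12.3 minutes.
t½ = 12.3/2.2403 ≈ 5.4904 minutes.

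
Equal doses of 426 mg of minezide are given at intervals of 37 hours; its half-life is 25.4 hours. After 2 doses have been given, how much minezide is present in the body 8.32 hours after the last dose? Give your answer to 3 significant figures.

463 mg

The 2 doses were given 45.32, 8.32 hours ago.
Total = 426·(1/2)^(45.32/25.4) + 426·(1/2)^(8.32/25.4)
      = 123.68 + 339.47 ≈ 463.15 mg.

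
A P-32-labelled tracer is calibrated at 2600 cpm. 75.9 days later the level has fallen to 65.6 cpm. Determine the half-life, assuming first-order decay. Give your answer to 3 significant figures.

A/A₀ = 65.6/2600 ≈ 0.025231.
n = log₂(39.634) ≈ 5.3087 half-lives elapsed in 75.9 days.
t½ = 75.9/5.3087 ≈ 14.297 days.

14.3 days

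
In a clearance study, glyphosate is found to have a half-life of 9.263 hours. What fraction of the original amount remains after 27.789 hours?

0.125

n = 27.789/9.263 ≈ 3 half-lives.
Fraction remaining = (1/2)^3 ≈ 0.125.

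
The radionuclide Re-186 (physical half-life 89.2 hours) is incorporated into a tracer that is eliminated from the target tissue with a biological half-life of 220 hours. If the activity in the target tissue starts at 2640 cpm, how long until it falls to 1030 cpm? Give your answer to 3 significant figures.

1/t_eff = 1/t_phys + 1/t_biol = 1/89.2 + 1/220 = 0.015756 per hour.
t_eff = 89.2 × 220 / (89.2 + 220) ≈ 63.467 hours.
n = log₂(2640/1030) ≈ 1.3579; t = 1.3579 × 63.467 ≈ 86.181 hours.

86.2 hours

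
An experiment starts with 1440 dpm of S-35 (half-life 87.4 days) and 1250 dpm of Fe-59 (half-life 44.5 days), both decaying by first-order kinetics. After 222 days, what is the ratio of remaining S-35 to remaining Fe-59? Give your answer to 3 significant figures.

6.29

S-35: 1440 × (1/2)^(222/87.4) = 1440 × (1/2)^2.54 ≈ 247.59 dpm.
Fe-59: 1250 × (1/2)^(222/44.5) = 1250 × (1/2)^4.9888 ≈ 39.368 dpm.
Ratio ≈ 247.59 / 39.368 ≈ 6.2891.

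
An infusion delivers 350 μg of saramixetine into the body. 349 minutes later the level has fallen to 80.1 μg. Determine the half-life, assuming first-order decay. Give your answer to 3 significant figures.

164 minutes

A/A₀ = 80.1/350 ≈ 0.22886.
n = log₂(4.3695) ≈ 2.1275 half-lives elapsed in 349 minutes.
t½ = 349/2.1275 ≈ 164.04 minutes.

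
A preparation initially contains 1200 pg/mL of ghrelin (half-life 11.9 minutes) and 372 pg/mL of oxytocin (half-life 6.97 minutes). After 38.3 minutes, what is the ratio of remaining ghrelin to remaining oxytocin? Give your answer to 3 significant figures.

15.6

ghrelin: 1200 × (1/2)^(38.3/11.9) = 1200 × (1/2)^3.2185 ≈ 128.92 pg/mL.
oxytocin: 372 × (1/2)^(38.3/6.97) = 372 × (1/2)^5.495 ≈ 8.2488 pg/mL.
Ratio ≈ 128.92 / 8.2488 ≈ 15.629.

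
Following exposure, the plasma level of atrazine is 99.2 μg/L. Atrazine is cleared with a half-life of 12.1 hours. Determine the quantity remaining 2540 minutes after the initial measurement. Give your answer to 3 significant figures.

Convert the elapsed time: 2540 minutes = 42.3333 hours.
Number of half-lives: n = 42.3333/12.1 ≈ 3.4986.
Remaining = 99.2 × (1/2)^3.4986 = 99.2 × 0.088473 ≈ 8.7765 μg/L.

8.78 μg/L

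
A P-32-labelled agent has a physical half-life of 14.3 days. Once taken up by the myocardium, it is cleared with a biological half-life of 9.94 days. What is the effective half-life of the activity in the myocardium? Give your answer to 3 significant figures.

5.86 days

1/t_eff = 1/t_phys + 1/t_biol = 1/14.3 + 1/9.94 = 0.17053 per day.
t_eff = 14.3 × 9.94 / (14.3 + 9.94) ≈ 5.8639 days.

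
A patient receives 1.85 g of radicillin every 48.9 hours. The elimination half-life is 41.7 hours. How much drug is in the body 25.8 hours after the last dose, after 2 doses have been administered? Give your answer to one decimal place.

The 2 doses were given 74.7, 25.8 hours ago.
Total = 1.85·(1/2)^(74.7/41.7) + 1.85·(1/2)^(25.8/41.7)
      = 0.53446 + 1.2048 ≈ 1.7393 g.

1.7 g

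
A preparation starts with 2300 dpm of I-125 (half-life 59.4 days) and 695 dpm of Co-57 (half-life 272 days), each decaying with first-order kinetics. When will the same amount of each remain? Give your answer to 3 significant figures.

131 days

Set 2300·(1/2)^(t/59.4) = 695·(1/2)^(t/272).
Taking log₂: log₂(2300/695) = t·(1/59.4 − 1/272).
log₂(3.3094) = 1.7265; 1/59.4 − 1/272 = 0.013159.
t = 1.7265 / 0.013159 ≈ 131.21 days.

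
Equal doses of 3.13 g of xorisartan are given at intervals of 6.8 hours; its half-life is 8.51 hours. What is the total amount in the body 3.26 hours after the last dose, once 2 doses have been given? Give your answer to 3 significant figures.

3.78 g

The 2 doses were given 10.06, 3.26 hours ago.
Total = 3.13·(1/2)^(10.06/8.51) + 3.13·(1/2)^(3.26/8.51)
      = 1.3794 + 2.4001 ≈ 3.7795 g.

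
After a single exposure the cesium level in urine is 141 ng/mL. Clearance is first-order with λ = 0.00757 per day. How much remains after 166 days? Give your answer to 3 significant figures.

t½ = ln 2 / λ = 0.69315 / 0.00757 ≈ 91.565 days.
Number of half-lives: n = 166/91.565 ≈ 1.8129.
Remaining = 141 × (1/2)^1.8129 = 141 × 0.28461 ≈ 40.131 ng/mL.

40.1 ng/mL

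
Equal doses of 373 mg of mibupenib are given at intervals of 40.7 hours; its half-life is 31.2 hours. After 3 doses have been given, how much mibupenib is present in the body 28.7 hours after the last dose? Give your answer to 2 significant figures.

The 3 doses were given 110.1, 69.4, 28.7 hours ago.
Total = 373·(1/2)^(110.1/31.2) + 373·(1/2)^(69.4/31.2) + 373·(1/2)^(28.7/31.2)
      = 32.316 + 79.82 + 197.15 ≈ 309.29 mg.

310 mg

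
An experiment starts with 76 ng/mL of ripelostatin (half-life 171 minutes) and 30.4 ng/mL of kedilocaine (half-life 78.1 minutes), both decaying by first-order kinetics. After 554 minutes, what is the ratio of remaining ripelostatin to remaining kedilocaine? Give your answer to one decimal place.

36.1

ripelostatin: 76 × (1/2)^(554/171) = 76 × (1/2)^3.2398 ≈ 8.0454 ng/mL.
kedilocaine: 30.4 × (1/2)^(554/78.1) = 30.4 × (1/2)^7.0935 ≈ 0.2226 ng/mL.
Ratio ≈ 8.0454 / 0.2226 ≈ 36.143.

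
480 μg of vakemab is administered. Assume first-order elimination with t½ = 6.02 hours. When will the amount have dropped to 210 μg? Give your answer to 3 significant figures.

Fraction remaining = 210/480 ≈ 0.4375.
n = log₂(480/210) = ln(2.2857)/ln 2 ≈ 1.1926 half-lives.
t = n × t½ = 1.1926 × 6.02 ≈ 7.1797 hours.

7.18 hours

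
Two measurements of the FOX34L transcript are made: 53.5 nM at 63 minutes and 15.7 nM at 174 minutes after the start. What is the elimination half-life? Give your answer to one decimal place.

Over Δt = 174 − 63 = 111 minutes, the level fell by a factor of 53.5/15.7 ≈ 3.4076.
n = log₂(3.4076) ≈ 1.7688 half-lives, so t½ = 111/1.7688 ≈ 62.755 minutes.

62.8 minutes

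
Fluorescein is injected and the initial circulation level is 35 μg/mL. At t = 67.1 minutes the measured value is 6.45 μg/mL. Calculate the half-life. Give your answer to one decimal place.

A/A₀ = 6.45/35 ≈ 0.18429.
n = log₂(5.4264) ≈ 2.44 half-lives elapsed in 67.1 minutes.
t½ = 67.1/2.44 ≈ 27.5 minutes.

27.5 minutes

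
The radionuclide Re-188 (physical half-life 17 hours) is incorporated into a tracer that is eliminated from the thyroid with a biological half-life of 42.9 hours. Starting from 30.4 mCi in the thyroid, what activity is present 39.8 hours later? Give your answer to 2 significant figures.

1/t_eff = 1/t_phys + 1/t_biol = 1/17 + 1/42.9 = 0.082134 per hour.
t_eff = 17 × 42.9 / (17 + 42.9) ≈ 12.175 hours.
Remaining = 30.4 × (1/2)^(39.8/12.175) = 30.4 × (1/2)^3.2689 ≈ 3.1538 mCi.

3.2 mCi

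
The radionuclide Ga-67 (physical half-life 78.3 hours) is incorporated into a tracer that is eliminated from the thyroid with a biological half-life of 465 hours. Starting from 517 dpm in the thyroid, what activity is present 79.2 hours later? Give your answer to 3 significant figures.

1/t_eff = 1/t_phys + 1/t_biol = 1/78.3 + 1/465 = 0.014922 per hour.
t_eff = 78.3 × 465 / (78.3 + 465) ≈ 67.015 hours.
Remaining = 517 × (1/2)^(79.2/67.015) = 517 × (1/2)^1.1818 ≈ 227.89 dpm.

228 dpm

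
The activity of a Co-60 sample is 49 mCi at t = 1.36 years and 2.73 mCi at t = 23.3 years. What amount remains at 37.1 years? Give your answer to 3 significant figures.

0.444 mCi

Over Δt = 23.3 − 1.36 = 21.94 years, the level fell by a factor of 49/2.73 ≈ 17.949.
n = log₂(17.949) ≈ 4.1658 half-lives, so t½ = 21.94/4.1658 ≈ 5.2667 years.
From t = 23.3 to t = 37.1: 2.73 × (1/2)^((37.1−23.3)/5.2667) ≈ 0.44401 mCi.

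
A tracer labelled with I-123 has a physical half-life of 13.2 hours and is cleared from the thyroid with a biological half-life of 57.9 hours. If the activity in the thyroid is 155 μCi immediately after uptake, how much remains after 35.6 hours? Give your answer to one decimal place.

15.6 μCi

1/t_eff = 1/t_phys + 1/t_biol = 1/13.2 + 1/57.9 = 0.093029 per hour.
t_eff = 13.2 × 57.9 / (13.2 + 57.9) ≈ 10.749 hours.
Remaining = 155 × (1/2)^(35.6/10.749) = 155 × (1/2)^3.3118 ≈ 15.609 μCi.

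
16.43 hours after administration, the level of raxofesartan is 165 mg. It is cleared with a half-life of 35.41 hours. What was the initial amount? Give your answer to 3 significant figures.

228 mg

Number of half-lives elapsed: n = 16.43/35.41 ≈ 0.46399.
A₀ = A × 2^n = 165 × 2^0.46399 = 165 × 1.3794 ≈ 227.59 mg.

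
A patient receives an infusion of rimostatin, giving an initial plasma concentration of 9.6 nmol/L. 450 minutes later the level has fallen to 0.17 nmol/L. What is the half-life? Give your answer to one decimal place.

77.3 minutes

A/A₀ = 0.17/9.6 ≈ 0.017708.
n = log₂(56.471) ≈ 5.8194 half-lives elapsed in 450 minutes.
t½ = 450/5.8194 ≈ 77.327 minutes.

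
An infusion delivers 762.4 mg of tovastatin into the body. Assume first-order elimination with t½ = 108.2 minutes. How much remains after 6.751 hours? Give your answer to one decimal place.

Convert the elapsed time: 6.751 hours = 405.06 minutes.
Number of half-lives: n = 405.06/108.2 ≈ 3.7436.
Remaining = 762.4 × (1/2)^3.7436 = 762.4 × 0.074655 ≈ 56.917 mg.

56.9 mg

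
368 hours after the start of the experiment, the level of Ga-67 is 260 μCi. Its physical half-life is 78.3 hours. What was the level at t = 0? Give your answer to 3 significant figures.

6760 μCi

Number of half-lives elapsed: n = 368/78.3 ≈ 4.6999.
A₀ = A × 2^n = 260 × 2^4.6999 = 260 × 25.99 ≈ 6757.3 μCi.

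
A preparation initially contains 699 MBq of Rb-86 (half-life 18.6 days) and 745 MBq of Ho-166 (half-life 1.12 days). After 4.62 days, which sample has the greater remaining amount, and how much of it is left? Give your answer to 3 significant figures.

Rb-86, 588 MBq

Rb-86: 699 × (1/2)^0.24839 ≈ 588.44 MBq.
Ho-166: 745 × (1/2)^4.125 ≈ 42.698 MBq.
Rb-86 has more remaining, at ≈ 588.44 MBq.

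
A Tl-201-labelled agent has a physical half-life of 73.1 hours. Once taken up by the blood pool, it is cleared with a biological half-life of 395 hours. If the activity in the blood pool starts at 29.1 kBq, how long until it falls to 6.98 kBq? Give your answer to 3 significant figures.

127 hours

1/t_eff = 1/t_phys + 1/t_biol = 1/73.1 + 1/395 = 0.016212 per hour.
t_eff = 73.1 × 395 / (73.1 + 395) ≈ 61.684 hours.
n = log₂(29.1/6.98) ≈ 2.0597; t = 2.0597 × 61.684 ≈ 127.05 hours.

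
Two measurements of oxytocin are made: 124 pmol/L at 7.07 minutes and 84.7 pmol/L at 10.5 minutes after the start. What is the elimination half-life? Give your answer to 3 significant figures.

Over Δt = 10.5 − 7.07 = 3.43 minutes, the level fell by a factor of 124/84.7 ≈ 1.464.
n = log₂(1.464) ≈ 0.54991 half-lives, so t½ = 3.43/0.54991 ≈ 6.2374 minutes.

6.24 minutes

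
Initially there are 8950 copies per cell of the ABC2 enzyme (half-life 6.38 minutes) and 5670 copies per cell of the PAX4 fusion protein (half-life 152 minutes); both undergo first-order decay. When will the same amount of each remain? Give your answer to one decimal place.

Set 8950·(1/2)^(t/6.38) = 5670·(1/2)^(t/152).
Taking log₂: log₂(8950/5670) = t·(1/6.38 − 1/152).
log₂(1.5785) = 0.65854; 1/6.38 − 1/152 = 0.15016.
t = 0.65854 / 0.15016 ≈ 4.3856 minutes.

4.4 minutes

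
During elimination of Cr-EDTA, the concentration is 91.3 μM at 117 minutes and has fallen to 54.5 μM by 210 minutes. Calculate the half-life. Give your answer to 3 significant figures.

125 minutes

Over Δt = 210 − 117 = 93 minutes, the level fell by a factor of 91.3/54.5 ≈ 1.6752.
n = log₂(1.6752) ≈ 0.74436 half-lives, so t½ = 93/0.74436 ≈ 124.94 minutes.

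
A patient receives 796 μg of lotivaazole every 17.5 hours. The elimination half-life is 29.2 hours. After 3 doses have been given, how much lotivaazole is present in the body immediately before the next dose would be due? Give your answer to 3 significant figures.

The 3 doses were given 52.5, 35, 17.5 hours ago.
Total = 796·(1/2)^(52.5/29.2) + 796·(1/2)^(35/29.2) + 796·(1/2)^(17.5/29.2)
      = 228.92 + 346.81 + 525.41 ≈ 1101.1 μg.

1100 μg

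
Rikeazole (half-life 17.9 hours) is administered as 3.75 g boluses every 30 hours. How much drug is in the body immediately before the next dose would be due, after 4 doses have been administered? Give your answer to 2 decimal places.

1.69 g

The 4 doses were given 120, 90, 60, 30 hours ago.
Total = 3.75·(1/2)^(120/17.9) + 3.75·(1/2)^(90/17.9) + 3.75·(1/2)^(60/17.9) + 3.75·(1/2)^(30/17.9)
      = 0.035971 + 0.11494 + 0.36728 + 1.1736 ≈ 1.6918 g.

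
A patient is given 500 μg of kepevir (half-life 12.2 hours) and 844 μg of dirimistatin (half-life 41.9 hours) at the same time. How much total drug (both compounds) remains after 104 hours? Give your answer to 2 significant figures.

150 μg

kepevir: 500 × (1/2)^(104/12.2) = 500 × (1/2)^8.5246 ≈ 1.3577 μg.
dirimistatin: 844 × (1/2)^(104/41.9) = 844 × (1/2)^2.4821 ≈ 151.06 μg.
Total = 1.3577 + 151.06 ≈ 152.42 μg.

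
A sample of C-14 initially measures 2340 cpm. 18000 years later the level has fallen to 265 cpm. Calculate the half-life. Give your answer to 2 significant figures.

A/A₀ = 265/2340 ≈ 0.11325.
n = log₂(8.8302) ≈ 3.1424 half-lives elapsed in 18000 years.
t½ = 18000/3.1424 ≈ 5728 years.

5700 years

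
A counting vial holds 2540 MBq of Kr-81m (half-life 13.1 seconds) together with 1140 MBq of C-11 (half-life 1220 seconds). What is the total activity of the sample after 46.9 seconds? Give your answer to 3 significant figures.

Kr-81m: 2540 × (1/2)^(46.9/13.1) = 2540 × (1/2)^3.5802 ≈ 212.37 MBq.
C-11: 1140 × (1/2)^(46.9/1220) = 1140 × (1/2)^0.038443 ≈ 1110 MBq.
Total = 212.37 + 1110 ≈ 1322.4 MBq.

1320 MBq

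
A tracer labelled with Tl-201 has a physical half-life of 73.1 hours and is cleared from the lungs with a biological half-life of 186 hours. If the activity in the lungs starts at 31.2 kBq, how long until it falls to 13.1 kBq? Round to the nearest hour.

1/t_eff = 1/t_phys + 1/t_biol = 1/73.1 + 1/186 = 0.019056 per hour.
t_eff = 73.1 × 186 / (73.1 + 186) ≈ 52.476 hours.
n = log₂(31.2/13.1) ≈ 1.252; t = 1.252 × 52.476 ≈ 65.699 hours.

66 hours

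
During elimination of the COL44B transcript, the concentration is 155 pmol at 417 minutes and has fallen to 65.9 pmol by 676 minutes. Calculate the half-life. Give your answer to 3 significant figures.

Over Δt = 676 − 417 = 259 minutes, the level fell by a factor of 155/65.9 ≈ 2.352.
n = log₂(2.352) ≈ 1.2339 half-lives, so t½ = 259/1.2339 ≈ 209.9 minutes.

210 minutes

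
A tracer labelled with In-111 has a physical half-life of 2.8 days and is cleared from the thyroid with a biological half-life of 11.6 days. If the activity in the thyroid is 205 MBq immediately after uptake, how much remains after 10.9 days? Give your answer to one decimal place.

1/t_eff = 1/t_phys + 1/t_biol = 1/2.8 + 1/11.6 = 0.44335 per day.
t_eff = 2.8 × 11.6 / (2.8 + 11.6) ≈ 2.2556 days.
Remaining = 205 × (1/2)^(10.9/2.2556) = 205 × (1/2)^4.8325 ≈ 7.1949 MBq.

7.2 MBq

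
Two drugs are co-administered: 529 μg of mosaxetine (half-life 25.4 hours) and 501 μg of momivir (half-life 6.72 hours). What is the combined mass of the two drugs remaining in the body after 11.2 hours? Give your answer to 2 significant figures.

mosaxetine: 529 × (1/2)^(11.2/25.4) = 529 × (1/2)^0.44094 ≈ 389.69 μg.
momivir: 501 × (1/2)^(11.2/6.72) = 501 × (1/2)^1.6667 ≈ 157.81 μg.
Total = 389.69 + 157.81 ≈ 547.49 μg.

550 μg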